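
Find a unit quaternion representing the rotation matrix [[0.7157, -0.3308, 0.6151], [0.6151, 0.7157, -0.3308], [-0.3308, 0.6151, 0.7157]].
0.887 + 0.2666i + 0.2666j + 0.2666k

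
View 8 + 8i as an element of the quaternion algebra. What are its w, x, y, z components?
8 + 8i + 0j + 0k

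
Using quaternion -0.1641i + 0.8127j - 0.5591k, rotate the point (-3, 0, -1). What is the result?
(2.655, 1.709, -0.176)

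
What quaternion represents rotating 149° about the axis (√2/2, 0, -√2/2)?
0.2672 + 0.6814i - 0.6814k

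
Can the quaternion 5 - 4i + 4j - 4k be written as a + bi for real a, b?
No. The quaternion 5 - 4i + 4j - 4k has j-coefficient y = 4 and k-coefficient z = -4, not both zero, so it does not lie in the complex subalgebra spanned by 1 and i.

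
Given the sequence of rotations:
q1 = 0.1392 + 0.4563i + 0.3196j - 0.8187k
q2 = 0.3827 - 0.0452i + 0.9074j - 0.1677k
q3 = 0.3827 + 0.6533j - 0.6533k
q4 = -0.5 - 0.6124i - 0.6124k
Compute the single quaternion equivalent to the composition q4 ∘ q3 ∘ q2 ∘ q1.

q2 · q1 = -0.3534 - 0.521i + 0.1351j - 0.7652k
q3 · q2 · q1 = -0.7234 - 0.611i + 0.1612j + 0.2784k
q4 · q3 · q2 · q1 = 0.158 + 0.8472i + 0.4641j + 0.2051k
0.158 + 0.8472i + 0.4641j + 0.2051k


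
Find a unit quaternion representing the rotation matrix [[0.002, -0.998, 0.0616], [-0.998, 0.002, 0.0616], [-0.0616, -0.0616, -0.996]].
0.0436 - 0.7064i + 0.7064j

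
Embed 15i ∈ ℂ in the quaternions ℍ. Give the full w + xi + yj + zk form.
0 + 15i + 0j + 0k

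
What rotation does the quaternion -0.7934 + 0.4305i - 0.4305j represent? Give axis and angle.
axis = (√2/2, -√2/2, 0), θ = 285°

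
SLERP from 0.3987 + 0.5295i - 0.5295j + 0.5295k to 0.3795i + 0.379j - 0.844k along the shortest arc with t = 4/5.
0.0979 - 0.1985i - 0.4582j + 0.8608k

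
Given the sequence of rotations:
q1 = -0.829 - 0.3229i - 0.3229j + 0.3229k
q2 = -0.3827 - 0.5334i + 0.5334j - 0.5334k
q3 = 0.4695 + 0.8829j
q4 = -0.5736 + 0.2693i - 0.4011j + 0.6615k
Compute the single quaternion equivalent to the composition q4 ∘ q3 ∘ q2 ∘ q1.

q2 · q1 = 0.4895 + 0.5658i + 0.0259j + 0.6631k
q3 · q2 · q1 = 0.207 + 0.8511i + 0.4443j - 0.1882k
q4 · q3 · q2 · q1 = -0.0452 - 0.6509i + 0.2758j + 0.7059k
-0.0452 - 0.6509i + 0.2758j + 0.7059k


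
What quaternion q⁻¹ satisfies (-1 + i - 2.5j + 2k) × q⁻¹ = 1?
-0.0816 - 0.0816i + 0.2041j - 0.1633k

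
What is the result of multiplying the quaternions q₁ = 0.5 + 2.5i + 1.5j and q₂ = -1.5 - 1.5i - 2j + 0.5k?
6 - 3.75i - 4.5j - 2.5k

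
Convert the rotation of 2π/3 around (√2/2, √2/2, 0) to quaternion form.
0.5 + 0.6124i + 0.6124j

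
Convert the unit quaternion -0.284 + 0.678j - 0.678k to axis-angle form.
axis = (0, √2/2, -√2/2), θ = 213°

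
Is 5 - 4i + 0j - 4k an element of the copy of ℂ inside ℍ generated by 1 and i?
No. The quaternion 5 - 4i - 4k has j-coefficient y = 0 and k-coefficient z = -4, not both zero, so it does not lie in the complex subalgebra spanned by 1 and i.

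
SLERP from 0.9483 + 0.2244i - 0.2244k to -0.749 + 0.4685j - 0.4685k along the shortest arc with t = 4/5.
0.8502 + 0.0516i - 0.3954j + 0.3437k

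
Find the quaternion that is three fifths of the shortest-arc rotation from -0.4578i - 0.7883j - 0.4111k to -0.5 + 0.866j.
0.323 - 0.2017i - 0.9067j - 0.1811k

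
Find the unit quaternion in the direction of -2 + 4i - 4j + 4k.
-0.2774 + 0.5547i - 0.5547j + 0.5547k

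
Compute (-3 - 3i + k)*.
-3 + 3i - k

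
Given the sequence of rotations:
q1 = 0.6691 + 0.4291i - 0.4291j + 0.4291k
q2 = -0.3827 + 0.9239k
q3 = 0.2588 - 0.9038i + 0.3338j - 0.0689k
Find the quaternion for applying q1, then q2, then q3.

q2 · q1 = -0.6525 + 0.2322i + 0.5607j + 0.454k
q3 · q2 · q1 = -0.1149 + 0.84i + 0.3216j - 0.4218k
-0.1149 + 0.84i + 0.3216j - 0.4218k


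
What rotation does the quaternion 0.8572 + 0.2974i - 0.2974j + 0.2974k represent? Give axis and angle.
axis = (√3/3, -√3/3, √3/3), θ = 62°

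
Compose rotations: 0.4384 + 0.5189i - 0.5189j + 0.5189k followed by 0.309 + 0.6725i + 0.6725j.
0.1355 + 0.8041i - 0.2145j - 0.5376k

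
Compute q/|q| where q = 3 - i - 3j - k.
0.6708 - 0.2236i - 0.6708j - 0.2236k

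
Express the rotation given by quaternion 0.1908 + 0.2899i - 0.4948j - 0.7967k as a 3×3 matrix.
[[-0.7591, 0.0171, -0.6507], [-0.5909, -0.4375, 0.6778], [-0.2731, 0.899, 0.3423]]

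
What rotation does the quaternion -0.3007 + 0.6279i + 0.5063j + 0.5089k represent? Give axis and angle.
axis = (0.6584, 0.5309, 0.5336), θ = 215°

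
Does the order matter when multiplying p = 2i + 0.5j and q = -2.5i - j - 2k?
Yes: pq = 5.5 - i + 4j - 0.75k ≠ 5.5 + i - 4j + 0.75k = qp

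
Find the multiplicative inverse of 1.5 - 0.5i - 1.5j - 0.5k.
0.3 + 0.1i + 0.3j + 0.1k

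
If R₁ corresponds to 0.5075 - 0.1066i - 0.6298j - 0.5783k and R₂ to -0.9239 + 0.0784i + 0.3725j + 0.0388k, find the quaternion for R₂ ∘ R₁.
-0.2035 - 0.0527i + 0.8121j + 0.5443k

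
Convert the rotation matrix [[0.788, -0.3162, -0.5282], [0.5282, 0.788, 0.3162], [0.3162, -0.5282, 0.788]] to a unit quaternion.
0.9171 - 0.2302i - 0.2302j + 0.2302k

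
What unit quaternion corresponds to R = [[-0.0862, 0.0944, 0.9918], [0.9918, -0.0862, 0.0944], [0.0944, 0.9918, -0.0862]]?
0.4305 + 0.5211i + 0.5211j + 0.5211k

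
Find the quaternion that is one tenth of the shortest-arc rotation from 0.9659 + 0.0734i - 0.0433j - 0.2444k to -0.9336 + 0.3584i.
0.9739 + 0.0292i - 0.0393j - 0.2218k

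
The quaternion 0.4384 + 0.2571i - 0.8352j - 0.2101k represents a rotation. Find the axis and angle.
axis = (0.2861, -0.9293, -0.2338), θ = 128°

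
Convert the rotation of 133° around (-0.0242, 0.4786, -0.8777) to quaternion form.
0.3987 - 0.0222i + 0.4389j - 0.8049k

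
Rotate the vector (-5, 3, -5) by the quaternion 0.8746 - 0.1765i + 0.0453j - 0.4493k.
(-1.84, 4.271, -6.113)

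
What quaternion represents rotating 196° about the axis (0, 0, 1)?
-0.1392 + 0.9903k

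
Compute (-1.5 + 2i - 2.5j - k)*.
-1.5 - 2i + 2.5j + k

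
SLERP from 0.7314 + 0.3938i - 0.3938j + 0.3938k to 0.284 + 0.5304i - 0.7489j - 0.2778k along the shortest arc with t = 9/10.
0.3476 + 0.5367i - 0.7391j - 0.2117k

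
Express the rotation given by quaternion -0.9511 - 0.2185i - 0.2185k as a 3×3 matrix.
[[0.9045, -0.4156, 0.0955], [0.4156, 0.809, -0.4156], [0.0955, 0.4156, 0.9045]]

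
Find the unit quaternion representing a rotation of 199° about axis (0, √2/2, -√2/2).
-0.165 + 0.6974j - 0.6974k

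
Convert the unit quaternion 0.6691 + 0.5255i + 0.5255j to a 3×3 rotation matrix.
[[0.4477, 0.5523, 0.7032], [0.5523, 0.4477, -0.7032], [-0.7032, 0.7032, -0.1046]]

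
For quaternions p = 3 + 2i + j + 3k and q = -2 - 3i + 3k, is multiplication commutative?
No: pq = -9 - 10i - 17j + 6k ≠ -9 - 16i + 13j = qp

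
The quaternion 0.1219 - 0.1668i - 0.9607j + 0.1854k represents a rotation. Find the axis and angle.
axis = (-0.1681, -0.9679, 0.1868), θ = 166°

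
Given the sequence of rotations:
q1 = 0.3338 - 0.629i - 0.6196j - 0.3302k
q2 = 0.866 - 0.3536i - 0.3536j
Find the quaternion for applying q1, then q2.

q2 · q1 = -0.1524 - 0.546i - 0.7714j - 0.2893k
-0.1524 - 0.546i - 0.7714j - 0.2893k


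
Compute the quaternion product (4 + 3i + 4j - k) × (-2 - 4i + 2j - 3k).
-7 - 32i + 13j + 12k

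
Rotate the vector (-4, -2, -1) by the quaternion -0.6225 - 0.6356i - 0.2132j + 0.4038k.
(-3.632, 2.159, 1.776)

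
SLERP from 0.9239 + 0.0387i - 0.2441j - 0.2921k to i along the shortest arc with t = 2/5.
0.7352 + 0.6064i - 0.1942j - 0.2324k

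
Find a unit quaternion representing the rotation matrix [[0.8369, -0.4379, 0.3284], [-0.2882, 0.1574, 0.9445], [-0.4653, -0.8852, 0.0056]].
0.7071 - 0.6469i + 0.2806j + 0.0529k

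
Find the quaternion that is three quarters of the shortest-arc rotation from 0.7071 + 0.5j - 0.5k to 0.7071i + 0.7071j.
0.2251 + 0.5954i + 0.7546j - 0.1592k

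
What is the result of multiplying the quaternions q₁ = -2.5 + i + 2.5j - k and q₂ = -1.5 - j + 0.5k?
6.75 - 1.25i - 1.75j - 0.75k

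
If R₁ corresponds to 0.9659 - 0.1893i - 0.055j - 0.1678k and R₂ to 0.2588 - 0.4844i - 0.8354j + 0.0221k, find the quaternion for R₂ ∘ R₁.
0.116 - 0.3755i - 0.9066j - 0.1536k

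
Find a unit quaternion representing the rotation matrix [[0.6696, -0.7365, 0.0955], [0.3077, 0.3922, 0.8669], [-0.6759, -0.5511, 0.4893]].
0.7986 - 0.4439i + 0.2415j + 0.3269k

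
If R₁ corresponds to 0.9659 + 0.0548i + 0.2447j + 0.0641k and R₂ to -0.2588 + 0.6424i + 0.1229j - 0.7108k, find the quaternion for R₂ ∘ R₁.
-0.2697 + 0.7881i - 0.0247j - 0.5527k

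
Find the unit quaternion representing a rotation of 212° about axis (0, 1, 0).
-0.2756 + 0.9613j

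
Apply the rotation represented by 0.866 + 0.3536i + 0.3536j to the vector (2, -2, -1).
(0.387, -0.387, -2.95)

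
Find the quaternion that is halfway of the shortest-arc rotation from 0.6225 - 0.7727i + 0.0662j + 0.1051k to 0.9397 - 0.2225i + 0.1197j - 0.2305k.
0.8373 - 0.5334i + 0.0996j - 0.0672k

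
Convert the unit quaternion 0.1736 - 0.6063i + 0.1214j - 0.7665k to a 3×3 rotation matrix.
[[-0.2045, 0.1189, 0.9716], [-0.4133, -0.9102, 0.0244], [0.8873, -0.3966, 0.2353]]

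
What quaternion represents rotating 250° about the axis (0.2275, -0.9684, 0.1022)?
-0.5736 + 0.1864i - 0.7933j + 0.0837k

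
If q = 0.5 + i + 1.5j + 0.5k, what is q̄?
0.5 - i - 1.5j - 0.5k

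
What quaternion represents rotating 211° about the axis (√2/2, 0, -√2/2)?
-0.2672 + 0.6814i - 0.6814k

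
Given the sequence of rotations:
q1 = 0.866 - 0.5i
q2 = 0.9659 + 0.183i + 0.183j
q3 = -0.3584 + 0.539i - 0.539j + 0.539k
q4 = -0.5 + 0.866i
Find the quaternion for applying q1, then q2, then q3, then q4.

q2 · q1 = 0.928 - 0.3245i + 0.1585j + 0.0915k
q3 · q2 · q1 = -0.1216 + 0.4817i - 0.7812j + 0.3779k
q4 · q3 · q2 · q1 = -0.3564 - 0.3462i + 0.0633j - 0.8655k
-0.3564 - 0.3462i + 0.0633j - 0.8655k


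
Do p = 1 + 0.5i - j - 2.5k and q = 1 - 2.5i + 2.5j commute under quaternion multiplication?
No: pq = 4.75 + 4.25i + 7.75j - 3.75k ≠ 4.75 - 8.25i - 4.75j - 1.25k = qp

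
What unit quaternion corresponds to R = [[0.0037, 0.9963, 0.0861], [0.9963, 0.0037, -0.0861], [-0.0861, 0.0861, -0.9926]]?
0.061 + 0.7058i + 0.7058j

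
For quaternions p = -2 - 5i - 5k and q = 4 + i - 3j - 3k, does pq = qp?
No: pq = -18 - 37i - 14j + k ≠ -18 - 7i + 26j - 29k = qp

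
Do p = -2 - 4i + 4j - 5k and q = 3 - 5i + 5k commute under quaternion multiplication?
No: pq = -1 + 18i + 57j - 5k ≠ -1 - 22i - 33j - 45k = qp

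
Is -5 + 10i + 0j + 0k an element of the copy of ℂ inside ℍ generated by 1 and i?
Yes. The quaternion -5 + 10i has j- and k-coefficients y = z = 0, so it lies in the complex subalgebra spanned by 1 and i.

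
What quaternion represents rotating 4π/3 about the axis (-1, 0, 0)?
-0.5 - 0.866i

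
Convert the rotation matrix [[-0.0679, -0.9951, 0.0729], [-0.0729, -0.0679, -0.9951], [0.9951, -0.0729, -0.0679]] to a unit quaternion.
0.4462 + 0.5167i - 0.5167j + 0.5167k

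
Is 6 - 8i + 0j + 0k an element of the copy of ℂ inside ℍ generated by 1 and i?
Yes. The quaternion 6 - 8i has j- and k-coefficients y = z = 0, so it lies in the complex subalgebra spanned by 1 and i.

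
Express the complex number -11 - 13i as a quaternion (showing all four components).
-11 - 13i + 0j + 0k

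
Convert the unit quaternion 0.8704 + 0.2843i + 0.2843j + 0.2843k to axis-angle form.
axis = (√3/3, √3/3, √3/3), θ = 59°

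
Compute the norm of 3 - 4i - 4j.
√41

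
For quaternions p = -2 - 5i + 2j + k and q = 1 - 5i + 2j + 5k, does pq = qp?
No: pq = -36 + 13i + 18j - 9k ≠ -36 - 3i - 22j - 9k = qp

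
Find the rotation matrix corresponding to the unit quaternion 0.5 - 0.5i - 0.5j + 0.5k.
[[0, 0, -1], [1, 0, 0], [0, -1, 0]]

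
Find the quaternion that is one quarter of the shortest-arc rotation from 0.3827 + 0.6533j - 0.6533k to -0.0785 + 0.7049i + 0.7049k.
0.3366 - 0.2115i + 0.5344j - 0.7459k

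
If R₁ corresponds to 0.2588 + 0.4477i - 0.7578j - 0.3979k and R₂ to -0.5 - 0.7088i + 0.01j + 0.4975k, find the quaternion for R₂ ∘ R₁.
0.3935 - 0.0343i + 0.3222j + 0.8604k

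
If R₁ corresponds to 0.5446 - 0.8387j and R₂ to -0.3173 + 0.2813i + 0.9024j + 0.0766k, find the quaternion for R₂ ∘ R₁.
0.584 + 0.2174i + 0.7576j - 0.1942k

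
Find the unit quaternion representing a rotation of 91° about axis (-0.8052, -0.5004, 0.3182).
0.7009 - 0.5743i - 0.3569j + 0.227k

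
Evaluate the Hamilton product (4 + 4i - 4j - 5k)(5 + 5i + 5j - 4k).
81i - 9j - k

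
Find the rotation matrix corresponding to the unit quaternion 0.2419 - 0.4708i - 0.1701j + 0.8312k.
[[-0.4397, -0.242, -0.865], [0.5623, -0.8251, -0.055], [-0.7004, -0.5105, 0.4988]]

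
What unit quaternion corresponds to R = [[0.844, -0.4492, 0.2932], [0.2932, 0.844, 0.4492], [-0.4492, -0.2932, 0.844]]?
0.9397 - 0.1975i + 0.1975j + 0.1975k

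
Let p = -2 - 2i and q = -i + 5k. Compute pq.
-2 + 2i + 10j - 10k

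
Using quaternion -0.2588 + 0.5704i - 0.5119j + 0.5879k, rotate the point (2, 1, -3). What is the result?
(-3.517, -1.199, 0.439)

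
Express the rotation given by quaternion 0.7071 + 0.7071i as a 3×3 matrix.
[[1, 0, 0], [0, 0, -1], [0, 1, 0]]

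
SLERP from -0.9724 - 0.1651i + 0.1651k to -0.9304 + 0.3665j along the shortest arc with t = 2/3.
-0.9652 - 0.0566i + 0.2488j + 0.0566k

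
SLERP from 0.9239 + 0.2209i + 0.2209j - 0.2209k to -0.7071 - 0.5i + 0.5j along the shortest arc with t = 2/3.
0.8506 + 0.4402i - 0.2754j - 0.0824k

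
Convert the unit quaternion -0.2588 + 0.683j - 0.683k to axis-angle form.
axis = (0, √2/2, -√2/2), θ = 7π/6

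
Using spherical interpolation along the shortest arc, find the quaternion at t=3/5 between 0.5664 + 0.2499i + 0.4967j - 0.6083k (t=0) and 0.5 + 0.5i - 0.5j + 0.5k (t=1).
-0.0724 - 0.2451i + 0.6525j - 0.7134k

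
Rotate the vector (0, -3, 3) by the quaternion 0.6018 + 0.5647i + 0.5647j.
(0.126, -3.126, -2.866)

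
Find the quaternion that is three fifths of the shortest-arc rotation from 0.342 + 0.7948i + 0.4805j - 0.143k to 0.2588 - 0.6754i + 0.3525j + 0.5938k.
-0.0137 + 0.8711i - 0.0113j - 0.4907k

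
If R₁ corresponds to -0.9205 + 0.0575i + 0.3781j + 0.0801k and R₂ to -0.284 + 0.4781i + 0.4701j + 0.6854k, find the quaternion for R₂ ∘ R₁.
0.0013 - 0.6779i - 0.539j - 0.4999k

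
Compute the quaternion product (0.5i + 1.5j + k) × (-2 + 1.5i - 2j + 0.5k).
1.75 + 1.75i - 1.75j - 5.25k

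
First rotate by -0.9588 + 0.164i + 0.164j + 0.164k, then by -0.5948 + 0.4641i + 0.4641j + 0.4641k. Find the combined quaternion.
0.342 - 0.5425i - 0.5425j - 0.5425k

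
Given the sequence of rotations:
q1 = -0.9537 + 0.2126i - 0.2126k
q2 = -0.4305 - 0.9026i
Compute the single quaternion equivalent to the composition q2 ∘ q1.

q2 · q1 = 0.6025 + 0.7693i - 0.1919j + 0.0915k
0.6025 + 0.7693i - 0.1919j + 0.0915k


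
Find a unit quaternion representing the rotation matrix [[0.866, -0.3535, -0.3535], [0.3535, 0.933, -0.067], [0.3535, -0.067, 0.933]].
0.9659 - 0.183j + 0.183k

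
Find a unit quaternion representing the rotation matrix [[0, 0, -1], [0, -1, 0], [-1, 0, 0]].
-0.7071i + 0.7071k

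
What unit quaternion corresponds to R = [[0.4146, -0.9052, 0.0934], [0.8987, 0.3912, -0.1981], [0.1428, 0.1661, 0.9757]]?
0.8339 + 0.1092i - 0.0148j + 0.5408k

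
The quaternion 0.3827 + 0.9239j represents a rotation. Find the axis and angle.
axis = (0, 1, 0), θ = 3π/4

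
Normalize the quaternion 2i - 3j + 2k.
0.4851i - 0.7276j + 0.4851k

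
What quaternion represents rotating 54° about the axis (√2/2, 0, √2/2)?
0.891 + 0.321i + 0.321k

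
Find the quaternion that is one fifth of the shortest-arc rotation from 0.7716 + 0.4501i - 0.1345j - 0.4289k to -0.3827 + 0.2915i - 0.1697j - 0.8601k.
0.592 + 0.4855i - 0.1675j - 0.6211k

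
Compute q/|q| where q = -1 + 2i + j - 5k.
-0.1796 + 0.3592i + 0.1796j - 0.898k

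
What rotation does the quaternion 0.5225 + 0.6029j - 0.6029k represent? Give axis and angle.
axis = (0, √2/2, -√2/2), θ = 117°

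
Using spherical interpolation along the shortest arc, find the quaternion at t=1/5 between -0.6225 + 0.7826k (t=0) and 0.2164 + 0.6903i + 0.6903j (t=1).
-0.6349 - 0.1973i - 0.1973j + 0.7204k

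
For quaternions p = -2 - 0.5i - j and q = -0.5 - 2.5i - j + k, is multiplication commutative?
No: pq = -1.25 + 4.25i + 3j - 4k ≠ -1.25 + 6.25i + 2j = qp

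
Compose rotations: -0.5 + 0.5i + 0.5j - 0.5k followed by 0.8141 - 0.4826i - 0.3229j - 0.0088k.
-0.0087 + 0.8142i + 0.3228j - 0.4825k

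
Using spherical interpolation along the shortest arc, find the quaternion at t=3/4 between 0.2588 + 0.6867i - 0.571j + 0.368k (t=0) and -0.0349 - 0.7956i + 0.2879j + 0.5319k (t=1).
0.105 + 0.8498i - 0.4029j - 0.3233k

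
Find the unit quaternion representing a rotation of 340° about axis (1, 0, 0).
-0.9848 + 0.1736i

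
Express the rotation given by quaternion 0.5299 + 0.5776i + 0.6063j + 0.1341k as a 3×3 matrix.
[[0.2288, 0.5583, 0.7975], [0.8425, 0.2968, -0.4495], [-0.4876, 0.7748, -0.4024]]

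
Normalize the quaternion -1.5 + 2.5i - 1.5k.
-0.4575 + 0.7625i - 0.4575k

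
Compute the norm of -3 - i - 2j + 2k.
√18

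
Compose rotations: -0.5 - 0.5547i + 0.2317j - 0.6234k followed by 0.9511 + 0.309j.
-0.5471 - 0.7202i + 0.0659j - 0.4215k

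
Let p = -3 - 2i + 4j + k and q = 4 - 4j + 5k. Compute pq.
-1 + 16i + 38j - 3k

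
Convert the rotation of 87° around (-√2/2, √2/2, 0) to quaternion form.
0.7254 - 0.4867i + 0.4867j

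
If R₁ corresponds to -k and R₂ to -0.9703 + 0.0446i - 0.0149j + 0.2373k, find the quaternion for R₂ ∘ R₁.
0.2373 + 0.0149i + 0.0446j + 0.9703k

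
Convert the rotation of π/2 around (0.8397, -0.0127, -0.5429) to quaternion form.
0.7071 + 0.5938i - 0.009j - 0.3839k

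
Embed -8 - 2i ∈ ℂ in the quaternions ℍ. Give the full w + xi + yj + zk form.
-8 - 2i + 0j + 0k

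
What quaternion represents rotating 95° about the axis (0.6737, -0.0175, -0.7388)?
0.6756 + 0.4967i - 0.0129j - 0.5447k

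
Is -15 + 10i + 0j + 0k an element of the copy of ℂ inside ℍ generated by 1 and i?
Yes. The quaternion -15 + 10i has j- and k-coefficients y = z = 0, so it lies in the complex subalgebra spanned by 1 and i.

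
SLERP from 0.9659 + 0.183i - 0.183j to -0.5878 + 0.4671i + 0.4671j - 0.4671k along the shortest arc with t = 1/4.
0.9493 + 0.0116i - 0.2833j + 0.1358k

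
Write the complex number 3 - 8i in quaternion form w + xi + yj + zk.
3 - 8i + 0j + 0k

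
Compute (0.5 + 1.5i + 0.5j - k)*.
0.5 - 1.5i - 0.5j + k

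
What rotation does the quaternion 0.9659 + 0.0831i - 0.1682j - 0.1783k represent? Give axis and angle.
axis = (0.3211, -0.6499, -0.6889), θ = π/6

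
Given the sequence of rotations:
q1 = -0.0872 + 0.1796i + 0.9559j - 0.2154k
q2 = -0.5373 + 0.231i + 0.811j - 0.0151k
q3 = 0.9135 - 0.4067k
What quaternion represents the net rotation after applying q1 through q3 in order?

q2 · q1 = -0.7731 - 0.2769i - 0.5373j + 0.1922k
q3 · q2 · q1 = -0.6281 - 0.4715i - 0.3782j + 0.49k
-0.6281 - 0.4715i - 0.3782j + 0.49k


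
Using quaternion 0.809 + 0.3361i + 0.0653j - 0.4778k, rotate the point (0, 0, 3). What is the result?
(-0.647, -1.819, 2.297)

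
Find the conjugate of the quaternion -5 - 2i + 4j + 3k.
-5 + 2i - 4j - 3k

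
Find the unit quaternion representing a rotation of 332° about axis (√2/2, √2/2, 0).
-0.9703 + 0.1711i + 0.1711j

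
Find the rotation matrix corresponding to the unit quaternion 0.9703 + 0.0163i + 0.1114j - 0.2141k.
[[0.8835, 0.4191, 0.2092], [-0.4119, 0.9078, -0.0793], [-0.2232, -0.0161, 0.9746]]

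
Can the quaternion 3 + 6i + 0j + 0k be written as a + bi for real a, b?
Yes. The quaternion 3 + 6i has j- and k-coefficients y = z = 0, so it lies in the complex subalgebra spanned by 1 and i.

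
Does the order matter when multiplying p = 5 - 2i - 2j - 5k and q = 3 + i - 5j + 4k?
Yes: pq = 27 - 34i - 28j + 17k ≠ 27 + 32i - 34j - 7k = qp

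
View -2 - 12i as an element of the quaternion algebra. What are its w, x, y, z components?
-2 - 12i + 0j + 0k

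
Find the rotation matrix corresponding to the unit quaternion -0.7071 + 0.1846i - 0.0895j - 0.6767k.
[[0.0681, -0.99, -0.1233], [0.9239, 0.016, 0.3822], [-0.3764, -0.1399, 0.9158]]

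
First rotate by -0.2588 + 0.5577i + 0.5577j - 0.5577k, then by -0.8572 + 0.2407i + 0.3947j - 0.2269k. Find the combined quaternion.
-0.2591 - 0.6339i - 0.5725j + 0.4509k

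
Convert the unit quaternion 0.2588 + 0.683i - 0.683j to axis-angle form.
axis = (√2/2, -√2/2, 0), θ = 5π/6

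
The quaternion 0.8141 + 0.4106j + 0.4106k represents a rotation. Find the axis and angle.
axis = (0, √2/2, √2/2), θ = 71°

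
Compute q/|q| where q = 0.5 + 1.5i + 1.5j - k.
0.2085 + 0.6255i + 0.6255j - 0.417k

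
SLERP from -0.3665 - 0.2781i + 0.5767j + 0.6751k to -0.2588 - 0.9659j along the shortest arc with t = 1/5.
-0.2534 - 0.2402i + 0.7337j + 0.583k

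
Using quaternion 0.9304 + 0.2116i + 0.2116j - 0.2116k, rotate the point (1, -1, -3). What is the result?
(-0.575, 0.325, -3.25)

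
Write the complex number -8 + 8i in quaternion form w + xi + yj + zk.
-8 + 8i + 0j + 0k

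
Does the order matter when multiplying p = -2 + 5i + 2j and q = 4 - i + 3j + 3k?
Yes: pq = -9 + 28i - 13j + 11k ≠ -9 + 16i + 17j - 23k = qp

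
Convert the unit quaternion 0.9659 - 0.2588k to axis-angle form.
axis = (0, 0, -1), θ = π/6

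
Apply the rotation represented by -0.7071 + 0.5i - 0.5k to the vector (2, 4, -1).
(-1.328, 0.707, -4.328)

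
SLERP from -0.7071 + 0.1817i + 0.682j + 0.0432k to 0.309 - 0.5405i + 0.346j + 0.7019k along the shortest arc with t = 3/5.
-0.6492 + 0.532i + 0.1162j - 0.5311k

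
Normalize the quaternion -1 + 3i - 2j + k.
-0.2582 + 0.7746i - 0.5164j + 0.2582k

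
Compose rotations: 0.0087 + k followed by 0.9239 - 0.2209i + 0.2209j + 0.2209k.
-0.2129 + 0.219i + 0.2228j + 0.9258k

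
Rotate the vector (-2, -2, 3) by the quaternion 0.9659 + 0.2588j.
(-0.232, -2, 3.598)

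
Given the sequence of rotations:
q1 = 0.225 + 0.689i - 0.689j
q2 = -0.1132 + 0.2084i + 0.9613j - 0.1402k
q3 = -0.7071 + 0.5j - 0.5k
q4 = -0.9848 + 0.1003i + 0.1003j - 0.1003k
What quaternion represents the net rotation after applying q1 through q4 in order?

q2 · q1 = 0.4933 - 0.1277i + 0.1977j - 0.8375k
q3 · q2 · q1 = -0.8664 - 0.2296i + 0.1707j + 0.4094k
q4 · q3 · q2 · q1 = 0.9002 + 0.1974i - 0.273j - 0.2761k
0.9002 + 0.1974i - 0.273j - 0.2761k


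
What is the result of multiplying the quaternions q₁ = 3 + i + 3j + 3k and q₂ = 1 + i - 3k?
11 - 5i + 9j - 9k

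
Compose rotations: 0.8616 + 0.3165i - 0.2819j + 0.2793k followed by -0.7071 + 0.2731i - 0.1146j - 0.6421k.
-0.5486 - 0.2015i - 0.1789j - 0.7914k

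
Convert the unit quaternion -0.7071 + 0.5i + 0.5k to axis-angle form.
axis = (√2/2, 0, √2/2), θ = 3π/2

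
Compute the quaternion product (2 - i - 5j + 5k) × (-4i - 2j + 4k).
-34 - 18i - 20j - 10k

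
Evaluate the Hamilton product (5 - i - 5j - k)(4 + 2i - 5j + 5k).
2 - 24i - 42j + 36k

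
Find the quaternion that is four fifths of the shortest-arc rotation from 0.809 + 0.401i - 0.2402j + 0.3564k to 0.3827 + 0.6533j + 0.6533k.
0.5391 + 0.1012i + 0.5112j + 0.6617k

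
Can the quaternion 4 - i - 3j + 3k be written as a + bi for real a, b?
No. The quaternion 4 - i - 3j + 3k has j-coefficient y = -3 and k-coefficient z = 3, not both zero, so it does not lie in the complex subalgebra spanned by 1 and i.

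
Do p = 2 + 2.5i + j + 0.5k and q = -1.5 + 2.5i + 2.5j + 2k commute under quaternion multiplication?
No: pq = -12.75 + 2i - 0.25j + 7k ≠ -12.75 + 0.5i + 7.25j - 0.5k = qp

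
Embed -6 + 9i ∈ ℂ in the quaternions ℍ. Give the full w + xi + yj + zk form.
-6 + 9i + 0j + 0k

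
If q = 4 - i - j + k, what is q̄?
4 + i + j - k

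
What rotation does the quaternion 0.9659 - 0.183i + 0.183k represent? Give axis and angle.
axis = (-√2/2, 0, √2/2), θ = π/6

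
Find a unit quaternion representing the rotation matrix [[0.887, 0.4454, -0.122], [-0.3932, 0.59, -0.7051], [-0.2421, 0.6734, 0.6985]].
0.891 + 0.3868i + 0.0337j - 0.2353k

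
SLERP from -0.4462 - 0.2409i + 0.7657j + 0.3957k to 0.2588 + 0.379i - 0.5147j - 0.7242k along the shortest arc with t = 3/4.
-0.3131 - 0.3515i + 0.5911j + 0.655k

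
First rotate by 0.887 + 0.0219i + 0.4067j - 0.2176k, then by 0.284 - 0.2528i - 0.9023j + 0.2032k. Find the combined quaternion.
0.6686 - 0.1043i - 0.7354j + 0.0354k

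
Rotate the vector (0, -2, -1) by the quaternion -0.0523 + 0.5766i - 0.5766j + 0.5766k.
(0.484, 1.264, 1.78)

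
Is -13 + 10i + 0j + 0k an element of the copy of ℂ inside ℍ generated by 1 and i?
Yes. The quaternion -13 + 10i has j- and k-coefficients y = z = 0, so it lies in the complex subalgebra spanned by 1 and i.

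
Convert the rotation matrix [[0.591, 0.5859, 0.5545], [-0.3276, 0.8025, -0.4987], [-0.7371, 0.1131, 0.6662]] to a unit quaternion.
0.8746 + 0.1749i + 0.3692j - 0.2611k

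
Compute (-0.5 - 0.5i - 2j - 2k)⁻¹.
-0.0588 + 0.0588i + 0.2353j + 0.2353k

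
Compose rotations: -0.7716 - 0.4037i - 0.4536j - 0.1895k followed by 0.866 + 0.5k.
-0.5735 - 0.1228i - 0.5947j - 0.5499k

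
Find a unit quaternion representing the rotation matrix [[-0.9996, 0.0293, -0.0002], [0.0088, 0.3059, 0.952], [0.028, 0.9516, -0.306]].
-0.0087 + 0.0118i + 0.808j + 0.589k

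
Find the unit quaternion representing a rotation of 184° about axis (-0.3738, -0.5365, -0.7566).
-0.0349 - 0.3736i - 0.5362j - 0.7561k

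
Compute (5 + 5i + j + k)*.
5 - 5i - j - k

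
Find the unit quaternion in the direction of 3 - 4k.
0.6 - 0.8k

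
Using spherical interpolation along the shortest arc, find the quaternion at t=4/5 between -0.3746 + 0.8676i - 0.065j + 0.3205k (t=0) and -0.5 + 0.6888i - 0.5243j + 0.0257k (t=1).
-0.4882 + 0.747i - 0.4425j + 0.0889k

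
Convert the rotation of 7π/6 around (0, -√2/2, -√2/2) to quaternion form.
-0.2588 - 0.683j - 0.683k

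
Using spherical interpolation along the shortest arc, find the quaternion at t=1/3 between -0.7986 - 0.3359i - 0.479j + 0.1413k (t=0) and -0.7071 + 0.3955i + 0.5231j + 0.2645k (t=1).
-0.9565 - 0.0934i - 0.1514j + 0.2314k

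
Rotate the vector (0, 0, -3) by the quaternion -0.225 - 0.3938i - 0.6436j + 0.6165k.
(0.588, 2.912, 0.416)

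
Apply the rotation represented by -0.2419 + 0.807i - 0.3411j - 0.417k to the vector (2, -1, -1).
(2.099, -0.722, -1.035)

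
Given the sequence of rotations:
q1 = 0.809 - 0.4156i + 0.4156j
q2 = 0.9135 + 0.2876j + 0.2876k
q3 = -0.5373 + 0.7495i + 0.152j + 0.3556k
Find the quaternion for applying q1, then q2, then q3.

q2 · q1 = 0.6195 - 0.4992i + 0.4928j + 0.3522k
q3 · q2 · q1 = -0.1589 + 0.6108i - 0.6121j + 0.4763k
-0.1589 + 0.6108i - 0.6121j + 0.4763k


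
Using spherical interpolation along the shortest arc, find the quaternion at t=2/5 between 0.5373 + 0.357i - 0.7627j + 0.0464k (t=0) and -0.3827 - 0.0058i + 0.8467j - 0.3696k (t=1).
0.4906 + 0.2228i - 0.8225j + 0.1821k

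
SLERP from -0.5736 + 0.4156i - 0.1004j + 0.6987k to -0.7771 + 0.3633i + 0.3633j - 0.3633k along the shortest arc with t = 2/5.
-0.8073 + 0.4836i + 0.1119j + 0.3191k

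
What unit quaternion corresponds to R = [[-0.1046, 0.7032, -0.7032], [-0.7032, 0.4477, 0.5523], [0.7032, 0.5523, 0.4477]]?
0.6691 - 0.5255j - 0.5255k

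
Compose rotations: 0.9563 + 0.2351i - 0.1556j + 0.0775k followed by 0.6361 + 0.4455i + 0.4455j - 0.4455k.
0.6074 + 0.5408i + 0.1878j - 0.5508k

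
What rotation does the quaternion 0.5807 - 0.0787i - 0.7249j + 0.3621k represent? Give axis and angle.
axis = (-0.0967, -0.8904, 0.4448), θ = 109°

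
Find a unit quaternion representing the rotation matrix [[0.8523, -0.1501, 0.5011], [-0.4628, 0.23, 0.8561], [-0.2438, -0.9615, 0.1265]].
0.7431 - 0.6115i + 0.2506j - 0.1052k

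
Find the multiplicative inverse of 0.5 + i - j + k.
0.1538 - 0.3077i + 0.3077j - 0.3077k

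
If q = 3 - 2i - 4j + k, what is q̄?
3 + 2i + 4j - k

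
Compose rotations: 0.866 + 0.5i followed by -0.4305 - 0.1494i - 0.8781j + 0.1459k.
-0.2981 - 0.3446i - 0.6875j + 0.5654k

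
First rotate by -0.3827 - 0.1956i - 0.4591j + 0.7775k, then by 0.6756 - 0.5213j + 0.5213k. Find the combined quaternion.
-0.9032 - 0.2981i - 0.2126j + 0.2238k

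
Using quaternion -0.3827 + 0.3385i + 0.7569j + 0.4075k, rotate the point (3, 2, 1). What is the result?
(-0.089, 2.355, 2.906)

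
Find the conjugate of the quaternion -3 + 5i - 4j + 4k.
-3 - 5i + 4j - 4k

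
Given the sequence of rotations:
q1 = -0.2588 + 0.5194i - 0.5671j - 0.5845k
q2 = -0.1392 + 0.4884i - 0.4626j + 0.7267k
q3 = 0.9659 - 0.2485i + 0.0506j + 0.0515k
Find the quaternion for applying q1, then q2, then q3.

q2 · q1 = -0.0552 + 0.4838i + 0.8616j - 0.1434k
q3 · q2 · q1 = 0.0307 + 0.4294i + 0.8187j - 0.3799k
0.0307 + 0.4294i + 0.8187j - 0.3799k


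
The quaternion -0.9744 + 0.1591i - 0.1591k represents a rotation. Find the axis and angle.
axis = (√2/2, 0, -√2/2), θ = 334°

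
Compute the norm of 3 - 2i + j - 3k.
√23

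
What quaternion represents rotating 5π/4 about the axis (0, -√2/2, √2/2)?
-0.3827 - 0.6533j + 0.6533k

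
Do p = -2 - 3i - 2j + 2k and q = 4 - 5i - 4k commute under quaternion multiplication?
No: pq = -15 + 6i - 30j + 6k ≠ -15 - 10i + 14j + 26k = qp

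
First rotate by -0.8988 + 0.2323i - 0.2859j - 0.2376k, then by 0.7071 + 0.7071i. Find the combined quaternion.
-0.7998 - 0.4713i - 0.0342j - 0.3702k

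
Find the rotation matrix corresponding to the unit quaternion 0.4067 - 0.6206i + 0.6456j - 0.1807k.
[[0.1011, -0.6543, 0.7494], [-0.9483, 0.1644, 0.2715], [-0.3008, -0.7381, -0.6039]]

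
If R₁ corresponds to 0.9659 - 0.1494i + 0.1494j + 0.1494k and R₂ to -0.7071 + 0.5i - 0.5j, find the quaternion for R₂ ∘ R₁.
-0.5336 + 0.5139i - 0.6633j - 0.1056k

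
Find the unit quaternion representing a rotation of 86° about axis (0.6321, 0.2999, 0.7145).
0.7314 + 0.4311i + 0.2045j + 0.4873k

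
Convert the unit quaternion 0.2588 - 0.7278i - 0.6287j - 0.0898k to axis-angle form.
axis = (-0.7535, -0.6509, -0.093), θ = 5π/6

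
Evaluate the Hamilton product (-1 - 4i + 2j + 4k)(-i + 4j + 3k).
-24 - 9i + 4j - 17k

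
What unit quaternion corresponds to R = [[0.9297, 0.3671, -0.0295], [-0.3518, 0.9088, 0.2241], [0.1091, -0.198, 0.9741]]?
0.9763 - 0.1081i - 0.0355j - 0.1841k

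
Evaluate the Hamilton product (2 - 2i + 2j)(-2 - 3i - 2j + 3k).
-6 + 4i - 2j + 16k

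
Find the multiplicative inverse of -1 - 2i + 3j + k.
-0.0667 + 0.1333i - 0.2j - 0.0667k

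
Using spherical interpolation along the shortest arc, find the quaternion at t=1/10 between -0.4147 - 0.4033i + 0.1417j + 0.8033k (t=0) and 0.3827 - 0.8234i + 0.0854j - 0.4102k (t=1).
-0.4569 - 0.2726i + 0.1251j + 0.8374k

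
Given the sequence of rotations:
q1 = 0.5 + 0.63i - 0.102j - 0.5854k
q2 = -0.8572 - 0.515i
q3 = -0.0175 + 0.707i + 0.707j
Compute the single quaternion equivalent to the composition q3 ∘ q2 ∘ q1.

q2 · q1 = -0.1042 - 0.7975i - 0.214j + 0.5543k
q3 · q2 · q1 = 0.717 + 0.3322i - 0.4618j + 0.4028k
0.717 + 0.3322i - 0.4618j + 0.4028k


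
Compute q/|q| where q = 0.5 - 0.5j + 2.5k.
0.1925 - 0.1925j + 0.9623k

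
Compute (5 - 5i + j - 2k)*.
5 + 5i - j + 2k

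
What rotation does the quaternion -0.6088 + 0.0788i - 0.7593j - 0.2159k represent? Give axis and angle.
axis = (0.0993, -0.9571, -0.2721), θ = 255°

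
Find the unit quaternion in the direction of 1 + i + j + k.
0.5 + 0.5i + 0.5j + 0.5k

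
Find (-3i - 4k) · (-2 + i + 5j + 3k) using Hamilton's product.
15 + 26i + 5j - 7k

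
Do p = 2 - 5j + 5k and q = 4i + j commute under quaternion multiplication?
No: pq = 5 + 3i + 22j + 20k ≠ 5 + 13i - 18j - 20k = qp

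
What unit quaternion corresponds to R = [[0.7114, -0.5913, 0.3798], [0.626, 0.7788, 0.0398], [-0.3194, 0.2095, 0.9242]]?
0.9239 + 0.0459i + 0.1892j + 0.3294k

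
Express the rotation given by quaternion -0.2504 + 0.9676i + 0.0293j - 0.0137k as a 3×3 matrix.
[[0.9979, 0.0498, -0.0412], [0.0636, -0.8729, 0.4838], [-0.0118, -0.4854, -0.8742]]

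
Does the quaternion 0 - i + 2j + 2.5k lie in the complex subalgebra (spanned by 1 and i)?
No. The quaternion -i + 2j + 2.5k has j-coefficient y = 2 and k-coefficient z = 2.5, not both zero, so it does not lie in the complex subalgebra spanned by 1 and i.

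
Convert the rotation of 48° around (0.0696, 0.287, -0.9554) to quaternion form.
0.9135 + 0.0283i + 0.1167j - 0.3886k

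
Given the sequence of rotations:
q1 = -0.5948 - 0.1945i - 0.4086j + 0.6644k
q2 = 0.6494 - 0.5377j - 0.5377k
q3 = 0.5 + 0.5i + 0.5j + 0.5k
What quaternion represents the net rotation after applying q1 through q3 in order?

q2 · q1 = -0.2487 - 0.7033i + 0.1591j + 0.6467k
q3 · q2 · q1 = -0.1756 - 0.2322i - 0.7198j + 0.6302k
-0.1756 - 0.2322i - 0.7198j + 0.6302k


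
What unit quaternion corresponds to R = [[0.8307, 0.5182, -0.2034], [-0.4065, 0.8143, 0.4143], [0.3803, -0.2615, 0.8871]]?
0.9397 - 0.1798i - 0.1553j - 0.246k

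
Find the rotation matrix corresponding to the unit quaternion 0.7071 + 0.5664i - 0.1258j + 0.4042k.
[[0.6416, -0.7141, 0.28], [0.4291, 0.0316, -0.9027], [0.6358, 0.6993, 0.3267]]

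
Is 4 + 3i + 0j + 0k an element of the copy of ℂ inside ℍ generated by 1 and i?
Yes. The quaternion 4 + 3i has j- and k-coefficients y = z = 0, so it lies in the complex subalgebra spanned by 1 and i.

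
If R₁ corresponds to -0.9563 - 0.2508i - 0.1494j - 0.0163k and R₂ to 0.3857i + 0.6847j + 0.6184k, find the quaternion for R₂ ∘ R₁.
0.2091 - 0.2876i - 0.8036j - 0.4773k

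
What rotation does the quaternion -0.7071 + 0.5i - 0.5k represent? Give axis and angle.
axis = (√2/2, 0, -√2/2), θ = 3π/2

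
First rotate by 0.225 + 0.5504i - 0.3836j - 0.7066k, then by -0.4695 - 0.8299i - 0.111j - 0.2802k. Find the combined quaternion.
0.1106 - 0.4742i - 0.5855j + 0.6481k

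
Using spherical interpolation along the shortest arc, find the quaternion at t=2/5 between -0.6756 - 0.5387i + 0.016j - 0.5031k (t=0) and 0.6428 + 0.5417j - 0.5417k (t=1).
-0.863 - 0.4096i - 0.2822j - 0.0882k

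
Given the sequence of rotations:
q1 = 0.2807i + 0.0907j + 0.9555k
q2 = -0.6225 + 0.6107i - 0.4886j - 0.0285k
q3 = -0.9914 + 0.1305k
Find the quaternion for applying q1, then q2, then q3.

q2 · q1 = -0.0999 - 0.639i - 0.648j - 0.4023k
q3 · q2 · q1 = 0.1515 + 0.7181i + 0.559j + 0.3858k
0.1515 + 0.7181i + 0.559j + 0.3858k


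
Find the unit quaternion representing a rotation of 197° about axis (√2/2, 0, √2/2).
-0.1478 + 0.6993i + 0.6993k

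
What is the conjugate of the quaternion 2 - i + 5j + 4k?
2 + i - 5j - 4k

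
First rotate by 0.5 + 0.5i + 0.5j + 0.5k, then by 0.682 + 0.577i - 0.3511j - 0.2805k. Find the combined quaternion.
0.3683 + 0.5942i - 0.2633j + 0.6648k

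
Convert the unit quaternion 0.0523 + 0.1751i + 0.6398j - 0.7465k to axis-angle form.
axis = (0.1753, 0.6407, -0.7475), θ = 174°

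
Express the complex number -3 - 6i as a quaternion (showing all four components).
-3 - 6i + 0j + 0k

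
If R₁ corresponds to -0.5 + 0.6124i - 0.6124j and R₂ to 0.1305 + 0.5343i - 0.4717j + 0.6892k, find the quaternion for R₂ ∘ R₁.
-0.6813 + 0.2348i + 0.578j - 0.3829k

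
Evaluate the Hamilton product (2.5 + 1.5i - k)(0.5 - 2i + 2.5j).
4.25 - 1.75i + 8.25j + 3.25k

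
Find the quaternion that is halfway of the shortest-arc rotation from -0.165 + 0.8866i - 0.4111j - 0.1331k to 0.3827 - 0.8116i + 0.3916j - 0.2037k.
-0.2797 + 0.8674i - 0.41j + 0.0361k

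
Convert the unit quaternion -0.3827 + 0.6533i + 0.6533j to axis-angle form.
axis = (√2/2, √2/2, 0), θ = 5π/4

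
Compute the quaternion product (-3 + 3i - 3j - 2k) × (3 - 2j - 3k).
-21 + 14i + 6j - 3k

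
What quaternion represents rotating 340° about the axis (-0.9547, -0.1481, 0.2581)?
-0.9848 - 0.1658i - 0.0257j + 0.0448k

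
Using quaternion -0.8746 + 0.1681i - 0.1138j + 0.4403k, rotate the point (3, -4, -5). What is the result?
(-2.904, -5.617, -3.164)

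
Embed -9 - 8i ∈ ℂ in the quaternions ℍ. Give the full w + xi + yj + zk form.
-9 - 8i + 0j + 0k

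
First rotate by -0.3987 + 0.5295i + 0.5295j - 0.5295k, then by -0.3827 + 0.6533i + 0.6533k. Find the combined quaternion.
0.1526 - 0.809i + 0.4892j + 0.2881k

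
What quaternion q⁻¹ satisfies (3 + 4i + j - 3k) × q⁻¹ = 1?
0.0857 - 0.1143i - 0.0286j + 0.0857k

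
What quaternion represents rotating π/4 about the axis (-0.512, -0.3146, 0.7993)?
0.9239 - 0.1959i - 0.1204j + 0.3059k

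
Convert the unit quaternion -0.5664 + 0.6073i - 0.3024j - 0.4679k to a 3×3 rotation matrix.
[[0.3792, -0.8973, -0.2258], [0.1627, -0.1755, 0.9709], [-0.9109, -0.405, 0.0795]]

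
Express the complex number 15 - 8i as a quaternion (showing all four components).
15 - 8i + 0j + 0k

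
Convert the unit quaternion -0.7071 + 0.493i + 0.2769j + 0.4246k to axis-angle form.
axis = (0.6972, 0.3916, 0.6005), θ = 3π/2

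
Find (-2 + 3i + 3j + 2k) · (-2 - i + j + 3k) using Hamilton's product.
-2 + 3i - 19j - 4k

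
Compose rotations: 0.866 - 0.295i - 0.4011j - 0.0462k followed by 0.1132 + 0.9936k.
0.1439 + 0.3651i - 0.3385j + 0.8552k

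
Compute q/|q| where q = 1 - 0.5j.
0.8944 - 0.4472j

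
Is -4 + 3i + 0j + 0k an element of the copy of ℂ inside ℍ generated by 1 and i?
Yes. The quaternion -4 + 3i has j- and k-coefficients y = z = 0, so it lies in the complex subalgebra spanned by 1 and i.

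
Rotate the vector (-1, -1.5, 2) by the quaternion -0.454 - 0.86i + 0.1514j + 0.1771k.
(-1.626, -0.22, -2.135)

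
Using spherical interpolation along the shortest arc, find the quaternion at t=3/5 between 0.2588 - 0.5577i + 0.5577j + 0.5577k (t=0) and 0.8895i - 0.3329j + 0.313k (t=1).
0.1212 - 0.8637i + 0.4867j + 0.0492k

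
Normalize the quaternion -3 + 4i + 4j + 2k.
-0.4472 + 0.5963i + 0.5963j + 0.2981k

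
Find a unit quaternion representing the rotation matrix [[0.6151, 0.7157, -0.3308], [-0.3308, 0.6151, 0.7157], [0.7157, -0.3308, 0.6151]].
0.8434 - 0.3102i - 0.3102j - 0.3102k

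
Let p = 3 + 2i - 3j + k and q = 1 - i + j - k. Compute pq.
9 + i + j - 3k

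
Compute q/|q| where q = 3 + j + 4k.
0.5883 + 0.1961j + 0.7845k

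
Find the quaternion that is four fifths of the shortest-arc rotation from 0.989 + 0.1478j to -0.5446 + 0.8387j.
0.7205 - 0.6934j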